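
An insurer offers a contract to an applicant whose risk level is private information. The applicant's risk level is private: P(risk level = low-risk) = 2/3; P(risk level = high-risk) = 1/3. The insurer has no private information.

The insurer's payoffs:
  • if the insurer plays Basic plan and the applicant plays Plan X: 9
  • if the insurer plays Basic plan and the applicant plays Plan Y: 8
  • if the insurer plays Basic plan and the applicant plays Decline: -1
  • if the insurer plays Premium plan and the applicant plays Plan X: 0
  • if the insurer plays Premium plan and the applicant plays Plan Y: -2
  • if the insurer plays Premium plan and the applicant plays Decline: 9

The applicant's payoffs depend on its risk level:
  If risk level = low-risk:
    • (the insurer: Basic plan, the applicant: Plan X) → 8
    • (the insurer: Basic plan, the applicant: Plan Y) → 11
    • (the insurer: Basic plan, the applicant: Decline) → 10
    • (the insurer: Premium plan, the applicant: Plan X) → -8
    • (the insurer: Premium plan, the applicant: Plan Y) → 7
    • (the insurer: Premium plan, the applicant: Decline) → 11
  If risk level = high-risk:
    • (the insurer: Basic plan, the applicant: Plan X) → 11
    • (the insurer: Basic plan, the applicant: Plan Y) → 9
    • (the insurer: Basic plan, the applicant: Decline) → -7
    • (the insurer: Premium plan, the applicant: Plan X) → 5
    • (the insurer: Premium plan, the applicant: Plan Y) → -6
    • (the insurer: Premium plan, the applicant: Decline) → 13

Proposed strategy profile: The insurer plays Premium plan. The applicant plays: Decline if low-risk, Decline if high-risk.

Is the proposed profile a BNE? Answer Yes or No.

Yes

The insurer plays Premium plan: E[Premium plan] = 2/3·(9) + 1/3·(9) = 9; E[Basic plan] = -1. Best-responding. ✓
The applicant (risk level low-risk), facing Premium plan: Plan X gives -8, Plan Y gives 7, Decline gives 11. Proposed Decline is best. ✓
The applicant (risk level high-risk), facing Premium plan: Plan X gives 5, Plan Y gives -6, Decline gives 13. Proposed Decline is best. ✓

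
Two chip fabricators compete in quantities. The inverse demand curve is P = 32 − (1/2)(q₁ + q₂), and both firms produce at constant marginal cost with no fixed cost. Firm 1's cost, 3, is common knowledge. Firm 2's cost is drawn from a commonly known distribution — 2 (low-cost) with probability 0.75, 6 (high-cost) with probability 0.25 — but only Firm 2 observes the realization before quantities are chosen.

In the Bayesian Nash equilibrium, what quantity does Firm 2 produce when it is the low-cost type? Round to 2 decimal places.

20.33

Type-c best response for Firm 2: q₂(c) = (32 − c) − q₁/2.
Firm 1 maximizes expected profit; its first-order condition is 32 − q₁ − (1/2)E[q₂] − 3 = 0.
Substituting E[q₂] and solving: E[c₂] = 3, so q₁ = (32 − 2·3 + 3)/(3/2) = 19.3333.
q₂(low-cost) = (32 − 2 − (1/2)·19.3333) = 20.3333.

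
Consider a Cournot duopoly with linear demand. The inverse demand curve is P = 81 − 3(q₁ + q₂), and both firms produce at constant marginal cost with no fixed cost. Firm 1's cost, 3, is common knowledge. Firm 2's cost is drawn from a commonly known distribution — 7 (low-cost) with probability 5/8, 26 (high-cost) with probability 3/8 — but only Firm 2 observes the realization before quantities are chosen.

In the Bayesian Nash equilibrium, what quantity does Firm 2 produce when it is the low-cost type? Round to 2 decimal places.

Type-c best response for Firm 2: q₂(c) = (81 − c)/6 − q₁/2.
Firm 1 maximizes expected profit; its first-order condition is 81 − 6q₁ − 3E[q₂] − 3 = 0.
Substituting E[q₂] and solving: E[c₂] = 14.125, so q₁ = (81 − 2·3 + 14.125)/9 = 9.90278.
q₂(low-cost) = (81 − 7 − 3·9.90278)/6 = 7.38194.

7.38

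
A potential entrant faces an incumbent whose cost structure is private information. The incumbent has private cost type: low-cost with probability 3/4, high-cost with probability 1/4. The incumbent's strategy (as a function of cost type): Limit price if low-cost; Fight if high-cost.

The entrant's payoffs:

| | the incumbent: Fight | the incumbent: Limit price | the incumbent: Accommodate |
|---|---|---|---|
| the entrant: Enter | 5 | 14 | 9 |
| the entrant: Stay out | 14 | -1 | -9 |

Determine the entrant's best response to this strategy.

E[Enter] = 3/4·(14) + 1/4·(5) = 47/4
E[Stay out] = 3/4·(-1) + 1/4·(14) = 11/4
Best response: Enter (47/4 is the largest).

Enter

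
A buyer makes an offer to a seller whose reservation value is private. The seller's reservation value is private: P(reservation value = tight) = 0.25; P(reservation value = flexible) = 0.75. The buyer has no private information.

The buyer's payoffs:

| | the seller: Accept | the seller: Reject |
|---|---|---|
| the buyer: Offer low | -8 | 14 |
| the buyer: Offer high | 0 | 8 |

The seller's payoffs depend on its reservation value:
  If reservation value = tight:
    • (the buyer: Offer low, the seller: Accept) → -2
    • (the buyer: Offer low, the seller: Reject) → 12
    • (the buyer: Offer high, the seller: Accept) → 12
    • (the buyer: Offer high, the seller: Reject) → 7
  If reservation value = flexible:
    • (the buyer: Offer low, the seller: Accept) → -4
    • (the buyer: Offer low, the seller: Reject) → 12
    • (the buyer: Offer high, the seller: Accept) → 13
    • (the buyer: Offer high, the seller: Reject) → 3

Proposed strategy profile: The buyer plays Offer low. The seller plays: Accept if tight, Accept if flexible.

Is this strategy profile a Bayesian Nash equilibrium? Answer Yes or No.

No

The buyer plays Offer low: E[Offer low] = 0.25·(-8) + 0.75·(-8) = -8; E[Offer high] = 0. Not best-responding. ✗
The seller (reservation value tight), facing Offer low: Accept gives -2, Reject gives 12. Proposed Accept is not best — profitable deviation exists. ✗
The seller (reservation value flexible), facing Offer low: Accept gives -4, Reject gives 12. Proposed Accept is not best — profitable deviation exists. ✗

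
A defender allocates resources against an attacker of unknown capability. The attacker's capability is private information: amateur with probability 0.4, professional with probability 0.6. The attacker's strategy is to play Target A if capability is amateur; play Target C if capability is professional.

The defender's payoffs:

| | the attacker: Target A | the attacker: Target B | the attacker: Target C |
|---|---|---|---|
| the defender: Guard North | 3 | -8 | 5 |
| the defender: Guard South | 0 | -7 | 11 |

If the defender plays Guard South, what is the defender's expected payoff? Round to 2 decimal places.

E[Guard South] = 0.4·0 + 0.6·11 = 0 + 6.6 = 6.6

6.60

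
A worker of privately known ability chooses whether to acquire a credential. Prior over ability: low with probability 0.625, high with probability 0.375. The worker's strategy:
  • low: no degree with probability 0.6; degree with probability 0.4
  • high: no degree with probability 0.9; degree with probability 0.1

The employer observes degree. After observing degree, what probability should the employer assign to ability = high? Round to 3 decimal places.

0.130

P(degree) = 0.625·0.4 + 0.375·0.1 = 0.2875
P(high | degree) = (0.375·0.1) / 0.2875 = 0.0375 / 0.2875 = 0.130435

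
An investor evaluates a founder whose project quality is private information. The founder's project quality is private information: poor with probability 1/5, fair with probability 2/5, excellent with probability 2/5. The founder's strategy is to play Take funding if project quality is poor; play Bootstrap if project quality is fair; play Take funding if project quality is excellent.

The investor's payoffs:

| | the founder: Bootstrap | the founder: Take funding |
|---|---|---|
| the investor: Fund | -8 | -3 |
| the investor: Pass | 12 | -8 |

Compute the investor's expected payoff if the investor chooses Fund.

-5

Take the expectation over the founder's project quality, weighting each type's action by its prior probability.
E[Fund] = 1/5·(-3) + 2/5·(-8) + 2/5·(-3) = (-3/5) + (-16/5) + (-6/5) = -5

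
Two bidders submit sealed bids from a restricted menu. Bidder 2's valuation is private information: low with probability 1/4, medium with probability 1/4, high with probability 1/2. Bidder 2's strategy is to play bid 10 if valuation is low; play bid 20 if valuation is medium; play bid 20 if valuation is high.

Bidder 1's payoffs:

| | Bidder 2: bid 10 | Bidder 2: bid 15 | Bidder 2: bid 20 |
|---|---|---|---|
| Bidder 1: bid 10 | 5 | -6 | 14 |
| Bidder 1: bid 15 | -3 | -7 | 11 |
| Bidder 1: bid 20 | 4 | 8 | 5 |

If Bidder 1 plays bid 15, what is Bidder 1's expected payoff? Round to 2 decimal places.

7.50

E[bid 15] = 1/4·(-3) + 1/4·11 + 1/2·11 = (-3/4) + 11/4 + 11/2 = 15/2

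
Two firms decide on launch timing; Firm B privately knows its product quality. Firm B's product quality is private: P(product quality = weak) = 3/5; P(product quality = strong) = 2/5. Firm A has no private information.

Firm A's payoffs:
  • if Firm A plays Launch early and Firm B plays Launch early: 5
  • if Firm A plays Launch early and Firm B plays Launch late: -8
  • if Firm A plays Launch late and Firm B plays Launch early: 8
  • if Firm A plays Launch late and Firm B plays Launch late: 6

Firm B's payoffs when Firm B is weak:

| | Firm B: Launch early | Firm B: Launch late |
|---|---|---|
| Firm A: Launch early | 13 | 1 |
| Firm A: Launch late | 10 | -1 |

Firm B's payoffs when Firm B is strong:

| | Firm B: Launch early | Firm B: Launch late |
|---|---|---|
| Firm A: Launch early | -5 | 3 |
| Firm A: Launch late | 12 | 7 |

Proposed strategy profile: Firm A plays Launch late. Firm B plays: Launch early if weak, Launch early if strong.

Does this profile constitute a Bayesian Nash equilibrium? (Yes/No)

A profile is a BNE iff every type of every player is best-responding given beliefs about the other side.
Firm A plays Launch late: E[Launch late] = 3/5·(8) + 2/5·(8) = 8; E[Launch early] = 5. Best-responding. ✓
Firm B (product quality weak), facing Launch late: Launch early gives 10, Launch late gives -1. Proposed Launch early is best. ✓
Firm B (product quality strong), facing Launch late: Launch early gives 12, Launch late gives 7. Proposed Launch early is best. ✓

Yes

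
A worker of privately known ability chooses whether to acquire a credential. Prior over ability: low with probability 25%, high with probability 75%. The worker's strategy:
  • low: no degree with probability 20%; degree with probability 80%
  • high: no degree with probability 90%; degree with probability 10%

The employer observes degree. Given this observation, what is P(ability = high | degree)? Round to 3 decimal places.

0.273

Apply Bayes' rule using the sender's strategy as the likelihood.
P(degree) = 0.25·0.8 + 0.75·0.1 = 0.275
P(high | degree) = (0.75·0.1) / 0.275 = 0.075 / 0.275 = 0.272727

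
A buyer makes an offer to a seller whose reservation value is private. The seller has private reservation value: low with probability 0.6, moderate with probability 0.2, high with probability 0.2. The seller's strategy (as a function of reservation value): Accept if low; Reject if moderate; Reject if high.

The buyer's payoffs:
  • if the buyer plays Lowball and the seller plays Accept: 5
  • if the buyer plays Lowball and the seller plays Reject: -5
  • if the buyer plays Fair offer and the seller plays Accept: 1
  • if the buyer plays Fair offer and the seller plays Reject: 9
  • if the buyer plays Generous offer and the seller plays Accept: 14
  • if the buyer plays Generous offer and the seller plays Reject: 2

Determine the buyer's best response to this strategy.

Compute the buyer's expected payoff for each action, taking the expectation over the seller's type.
E[Lowball] = 0.6·(5) + 0.2·(-5) + 0.2·(-5) = 1
E[Fair offer] = 0.6·(1) + 0.2·(9) + 0.2·(9) = 4.2
E[Generous offer] = 0.6·(14) + 0.2·(2) + 0.2·(2) = 9.2
Best response: Generous offer (9.2 is the largest).

Generous offer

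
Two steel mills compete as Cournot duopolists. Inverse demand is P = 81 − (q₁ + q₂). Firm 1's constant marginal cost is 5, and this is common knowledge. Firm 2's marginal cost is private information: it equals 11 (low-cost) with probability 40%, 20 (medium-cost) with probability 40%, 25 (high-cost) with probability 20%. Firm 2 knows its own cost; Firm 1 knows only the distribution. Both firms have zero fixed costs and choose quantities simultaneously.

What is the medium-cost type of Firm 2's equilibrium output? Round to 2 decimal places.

15.77

Type-c best response for Firm 2: q₂(c) = (81 − c)/2 − q₁/2.
Firm 1 maximizes expected profit; its first-order condition is 81 − 2q₁ − E[q₂] − 5 = 0.
Substituting E[q₂] and solving: E[c₂] = 17.4, so q₁ = (81 − 2·5 + 17.4)/3 = 29.4667.
q₂(medium-cost) = (81 − 20 − 29.4667)/2 = 15.7667.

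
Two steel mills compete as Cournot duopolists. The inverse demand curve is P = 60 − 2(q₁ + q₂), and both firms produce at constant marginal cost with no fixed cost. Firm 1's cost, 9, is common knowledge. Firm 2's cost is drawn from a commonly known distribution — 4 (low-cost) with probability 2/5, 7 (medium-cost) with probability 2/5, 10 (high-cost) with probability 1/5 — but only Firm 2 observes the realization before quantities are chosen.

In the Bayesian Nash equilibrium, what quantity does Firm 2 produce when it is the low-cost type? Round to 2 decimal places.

Type-c best response for Firm 2: q₂(c) = (60 − c)/4 − q₁/2.
Firm 1 maximizes expected profit; its first-order condition is 60 − 4q₁ − 2E[q₂] − 9 = 0.
Substituting E[q₂] and solving: E[c₂] = 6.4, so q₁ = (60 − 2·9 + 6.4)/6 = 8.06667.
q₂(low-cost) = (60 − 4 − 2·8.06667)/4 = 9.96667.

9.97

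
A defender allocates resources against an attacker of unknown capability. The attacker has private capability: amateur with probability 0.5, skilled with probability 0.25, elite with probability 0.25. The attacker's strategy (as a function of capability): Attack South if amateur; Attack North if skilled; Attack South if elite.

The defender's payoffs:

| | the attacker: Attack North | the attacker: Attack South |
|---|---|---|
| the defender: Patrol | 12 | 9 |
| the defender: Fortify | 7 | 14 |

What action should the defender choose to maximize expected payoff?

E[Patrol] = 0.5·(9) + 0.25·(12) + 0.25·(9) = 9.75
E[Fortify] = 0.5·(14) + 0.25·(7) + 0.25·(14) = 12.25
Best response: Fortify (12.25 is the largest).

Fortify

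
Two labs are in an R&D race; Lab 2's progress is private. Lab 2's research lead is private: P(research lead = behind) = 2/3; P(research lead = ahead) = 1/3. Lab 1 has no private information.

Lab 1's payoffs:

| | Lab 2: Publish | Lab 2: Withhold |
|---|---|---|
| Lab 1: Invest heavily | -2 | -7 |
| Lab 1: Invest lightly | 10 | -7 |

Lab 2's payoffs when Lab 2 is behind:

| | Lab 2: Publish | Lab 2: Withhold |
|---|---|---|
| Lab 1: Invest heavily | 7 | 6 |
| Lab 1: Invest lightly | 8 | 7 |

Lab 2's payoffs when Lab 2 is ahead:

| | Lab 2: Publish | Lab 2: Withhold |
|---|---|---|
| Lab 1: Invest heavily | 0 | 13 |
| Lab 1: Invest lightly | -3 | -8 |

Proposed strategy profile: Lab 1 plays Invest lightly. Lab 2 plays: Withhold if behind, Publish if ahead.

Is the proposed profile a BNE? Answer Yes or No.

No

A profile is a BNE iff every type of every player is best-responding given beliefs about the other side.
Lab 1 plays Invest lightly: E[Invest lightly] = 2/3·(-7) + 1/3·(10) = -4/3; E[Invest heavily] = -16/3. Best-responding. ✓
Lab 2 (research lead behind), facing Invest lightly: Publish gives 8, Withhold gives 7. Proposed Withhold is not best — profitable deviation exists. ✗
Lab 2 (research lead ahead), facing Invest lightly: Publish gives -3, Withhold gives -8. Proposed Publish is best. ✓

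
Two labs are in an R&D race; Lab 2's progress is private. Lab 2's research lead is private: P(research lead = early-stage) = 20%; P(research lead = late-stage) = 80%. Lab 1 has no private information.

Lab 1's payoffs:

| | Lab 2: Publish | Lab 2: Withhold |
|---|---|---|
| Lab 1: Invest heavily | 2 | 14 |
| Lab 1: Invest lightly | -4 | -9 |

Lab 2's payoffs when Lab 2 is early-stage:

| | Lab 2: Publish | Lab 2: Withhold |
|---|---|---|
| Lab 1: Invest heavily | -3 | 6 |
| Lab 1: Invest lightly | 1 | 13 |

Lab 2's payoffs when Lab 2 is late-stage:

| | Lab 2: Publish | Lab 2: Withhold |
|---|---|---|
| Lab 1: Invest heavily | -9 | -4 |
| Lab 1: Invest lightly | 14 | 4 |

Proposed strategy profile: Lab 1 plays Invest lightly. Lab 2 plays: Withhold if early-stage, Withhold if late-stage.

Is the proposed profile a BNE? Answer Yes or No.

A profile is a BNE iff every type of every player is best-responding given beliefs about the other side.
Lab 1 plays Invest lightly: E[Invest lightly] = 0.2·(-9) + 0.8·(-9) = -9; E[Invest heavily] = 14. Not best-responding. ✗
Lab 2 (research lead early-stage), facing Invest lightly: Publish gives 1, Withhold gives 13. Proposed Withhold is best. ✓
Lab 2 (research lead late-stage), facing Invest lightly: Publish gives 14, Withhold gives 4. Proposed Withhold is not best — profitable deviation exists. ✗

No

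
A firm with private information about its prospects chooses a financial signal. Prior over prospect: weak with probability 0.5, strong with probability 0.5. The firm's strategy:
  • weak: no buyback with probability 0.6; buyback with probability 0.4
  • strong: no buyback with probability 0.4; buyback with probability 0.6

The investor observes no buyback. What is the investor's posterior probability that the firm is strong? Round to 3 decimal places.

0.400

P(no buyback) = 0.5·0.6 + 0.5·0.4 = 0.5
P(strong | no buyback) = (0.5·0.4) / 0.5 = 0.2 / 0.5 = 0.4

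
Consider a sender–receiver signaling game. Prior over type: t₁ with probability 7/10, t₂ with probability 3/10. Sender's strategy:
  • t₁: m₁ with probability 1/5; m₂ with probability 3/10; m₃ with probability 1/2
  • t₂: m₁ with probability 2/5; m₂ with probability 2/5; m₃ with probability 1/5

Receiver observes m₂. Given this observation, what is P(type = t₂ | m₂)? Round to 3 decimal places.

0.364

Apply Bayes' rule using the sender's strategy as the likelihood.
P(m₂) = (7/10)·(3/10) + (3/10)·(2/5) = 33/100
P(t₂ | m₂) = ((3/10)·(2/5)) / (33/100) = (3/25) / (33/100) = 4/11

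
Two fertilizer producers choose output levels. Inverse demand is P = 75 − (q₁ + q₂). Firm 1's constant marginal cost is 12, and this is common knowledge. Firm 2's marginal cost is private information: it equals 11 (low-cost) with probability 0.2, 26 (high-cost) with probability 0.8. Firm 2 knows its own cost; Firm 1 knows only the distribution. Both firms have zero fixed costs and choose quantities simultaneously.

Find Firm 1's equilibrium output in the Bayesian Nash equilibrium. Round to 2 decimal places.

24.67

Type-c best response for Firm 2: q₂(c) = (75 − c)/2 − q₁/2.
Firm 1 maximizes expected profit; its first-order condition is 75 − 2q₁ − E[q₂] − 12 = 0.
Substituting E[q₂] and solving: E[c₂] = 23, so q₁ = (75 − 2·12 + 23)/3 = 24.6667.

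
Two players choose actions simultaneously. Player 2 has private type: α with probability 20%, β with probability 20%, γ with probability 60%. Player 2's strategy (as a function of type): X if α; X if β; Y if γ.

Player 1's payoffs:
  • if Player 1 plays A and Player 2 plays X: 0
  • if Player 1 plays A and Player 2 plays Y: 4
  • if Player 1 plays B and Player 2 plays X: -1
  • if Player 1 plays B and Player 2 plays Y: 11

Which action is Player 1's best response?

E[A] = 0.2·(0) + 0.2·(0) + 0.6·(4) = 2.4
E[B] = 0.2·(-1) + 0.2·(-1) + 0.6·(11) = 6.2
Best response: B (6.2 is the largest).

B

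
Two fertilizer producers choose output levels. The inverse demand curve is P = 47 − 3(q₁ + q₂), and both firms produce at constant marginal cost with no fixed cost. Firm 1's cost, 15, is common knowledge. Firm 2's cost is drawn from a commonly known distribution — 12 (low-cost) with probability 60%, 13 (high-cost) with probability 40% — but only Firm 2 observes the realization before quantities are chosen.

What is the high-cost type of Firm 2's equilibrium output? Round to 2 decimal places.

4.03

Type-c best response for Firm 2: q₂(c) = (47 − c)/6 − q₁/2.
Firm 1 maximizes expected profit; its first-order condition is 47 − 6q₁ − 3E[q₂] − 15 = 0.
Substituting E[q₂] and solving: E[c₂] = 12.4, so q₁ = (47 − 2·15 + 12.4)/9 = 3.26667.
q₂(high-cost) = (47 − 13 − 3·3.26667)/6 = 4.03333.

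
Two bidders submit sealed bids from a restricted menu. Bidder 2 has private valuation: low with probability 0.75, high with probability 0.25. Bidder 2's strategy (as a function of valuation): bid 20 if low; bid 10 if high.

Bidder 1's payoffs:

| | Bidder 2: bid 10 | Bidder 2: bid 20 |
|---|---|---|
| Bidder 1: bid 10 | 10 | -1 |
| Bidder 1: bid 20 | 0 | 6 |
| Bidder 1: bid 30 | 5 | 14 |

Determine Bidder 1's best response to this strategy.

E[bid 10] = 0.75·(-1) + 0.25·(10) = 1.75
E[bid 20] = 0.75·(6) + 0.25·(0) = 4.5
E[bid 30] = 0.75·(14) + 0.25·(5) = 11.75
Best response: bid 30 (11.75 is the largest).

bid 30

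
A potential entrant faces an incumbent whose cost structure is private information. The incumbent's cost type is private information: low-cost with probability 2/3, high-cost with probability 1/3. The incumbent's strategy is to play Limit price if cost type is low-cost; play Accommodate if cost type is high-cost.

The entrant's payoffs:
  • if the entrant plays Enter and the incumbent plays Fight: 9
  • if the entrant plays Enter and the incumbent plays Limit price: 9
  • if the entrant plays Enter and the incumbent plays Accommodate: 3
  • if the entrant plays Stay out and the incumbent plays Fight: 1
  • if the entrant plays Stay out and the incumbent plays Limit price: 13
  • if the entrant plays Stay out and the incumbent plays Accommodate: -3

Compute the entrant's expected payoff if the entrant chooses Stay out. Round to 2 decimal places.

7.67

E[Stay out] = 2/3·13 + 1/3·(-3) = 26/3 + (-1) = 23/3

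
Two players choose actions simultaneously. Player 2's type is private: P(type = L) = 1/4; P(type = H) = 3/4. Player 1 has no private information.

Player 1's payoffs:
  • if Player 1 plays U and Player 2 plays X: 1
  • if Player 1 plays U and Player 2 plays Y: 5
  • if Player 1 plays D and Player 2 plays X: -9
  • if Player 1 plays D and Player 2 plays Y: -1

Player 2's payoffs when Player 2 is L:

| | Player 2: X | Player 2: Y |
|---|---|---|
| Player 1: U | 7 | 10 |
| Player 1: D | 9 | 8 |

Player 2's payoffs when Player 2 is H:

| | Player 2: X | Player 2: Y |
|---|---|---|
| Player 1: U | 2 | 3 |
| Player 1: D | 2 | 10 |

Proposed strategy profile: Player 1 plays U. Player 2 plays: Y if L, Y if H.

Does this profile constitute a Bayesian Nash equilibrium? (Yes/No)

Yes

Player 1 plays U: E[U] = 1/4·(5) + 3/4·(5) = 5; E[D] = -1. Best-responding. ✓
Player 2 (type L), facing U: X gives 7, Y gives 10. Proposed Y is best. ✓
Player 2 (type H), facing U: X gives 2, Y gives 3. Proposed Y is best. ✓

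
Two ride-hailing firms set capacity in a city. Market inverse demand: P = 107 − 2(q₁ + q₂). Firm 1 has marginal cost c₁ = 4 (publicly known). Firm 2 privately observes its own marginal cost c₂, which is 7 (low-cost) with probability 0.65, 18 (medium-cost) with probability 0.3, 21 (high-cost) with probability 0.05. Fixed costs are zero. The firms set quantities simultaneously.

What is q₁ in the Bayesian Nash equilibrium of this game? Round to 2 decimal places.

Firm 2 with cost c maximizes (107 − 2(q₁+q₂) − c)·q₂, giving q₂(c) = (107 − c − 2q₁)/4.
E[c₂] = 0.65·7 + 0.3·18 + 0.05·21 = 11
Firm 1's FOC against E[q₂] yields q₁ = (107 − 2·4 + E[c₂])/6 = (107 − 8 + 11)/6 = 18.3333.

18.33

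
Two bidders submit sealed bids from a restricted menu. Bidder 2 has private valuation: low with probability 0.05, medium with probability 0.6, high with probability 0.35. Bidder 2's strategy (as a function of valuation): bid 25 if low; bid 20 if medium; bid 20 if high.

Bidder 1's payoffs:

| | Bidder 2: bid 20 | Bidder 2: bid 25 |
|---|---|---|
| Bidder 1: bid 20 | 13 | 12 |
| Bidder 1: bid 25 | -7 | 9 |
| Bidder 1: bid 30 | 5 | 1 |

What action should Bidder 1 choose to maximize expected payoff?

bid 20

Compute Bidder 1's expected payoff for each action, taking the expectation over Bidder 2's type.
E[bid 20] = 0.05·(12) + 0.6·(13) + 0.35·(13) = 12.95
E[bid 25] = 0.05·(9) + 0.6·(-7) + 0.35·(-7) = -6.2
E[bid 30] = 0.05·(1) + 0.6·(5) + 0.35·(5) = 4.8
Best response: bid 20 (12.95 is the largest).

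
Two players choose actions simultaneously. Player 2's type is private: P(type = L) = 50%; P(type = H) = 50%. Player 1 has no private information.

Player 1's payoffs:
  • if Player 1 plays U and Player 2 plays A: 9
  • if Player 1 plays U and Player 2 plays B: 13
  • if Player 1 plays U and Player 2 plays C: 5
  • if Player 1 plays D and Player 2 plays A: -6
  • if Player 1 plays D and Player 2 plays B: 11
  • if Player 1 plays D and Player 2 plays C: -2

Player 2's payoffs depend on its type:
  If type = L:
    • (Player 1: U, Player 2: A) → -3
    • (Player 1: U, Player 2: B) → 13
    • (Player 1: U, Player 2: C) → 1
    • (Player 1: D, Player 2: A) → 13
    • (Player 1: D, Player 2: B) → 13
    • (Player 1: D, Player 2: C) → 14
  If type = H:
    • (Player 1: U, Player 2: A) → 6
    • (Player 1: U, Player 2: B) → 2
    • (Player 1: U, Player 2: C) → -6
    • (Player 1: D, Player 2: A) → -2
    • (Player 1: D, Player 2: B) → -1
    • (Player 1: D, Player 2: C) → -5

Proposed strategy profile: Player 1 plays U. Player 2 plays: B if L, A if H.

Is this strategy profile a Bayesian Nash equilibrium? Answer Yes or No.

Yes

Player 1 plays U: E[U] = 0.5·(13) + 0.5·(9) = 11; E[D] = 2.5. Best-responding. ✓
Player 2 (type L), facing U: A gives -3, B gives 13, C gives 1. Proposed B is best. ✓
Player 2 (type H), facing U: A gives 6, B gives 2, C gives -6. Proposed A is best. ✓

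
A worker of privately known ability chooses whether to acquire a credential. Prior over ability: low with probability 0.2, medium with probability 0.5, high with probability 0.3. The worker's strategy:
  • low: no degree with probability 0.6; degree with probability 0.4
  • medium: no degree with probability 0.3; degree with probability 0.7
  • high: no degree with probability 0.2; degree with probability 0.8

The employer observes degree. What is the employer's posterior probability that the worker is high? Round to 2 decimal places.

P(degree) = 0.2·0.4 + 0.5·0.7 + 0.3·0.8 = 0.67
P(high | degree) = (0.3·0.8) / 0.67 = 0.24 / 0.67 = 0.358209

0.36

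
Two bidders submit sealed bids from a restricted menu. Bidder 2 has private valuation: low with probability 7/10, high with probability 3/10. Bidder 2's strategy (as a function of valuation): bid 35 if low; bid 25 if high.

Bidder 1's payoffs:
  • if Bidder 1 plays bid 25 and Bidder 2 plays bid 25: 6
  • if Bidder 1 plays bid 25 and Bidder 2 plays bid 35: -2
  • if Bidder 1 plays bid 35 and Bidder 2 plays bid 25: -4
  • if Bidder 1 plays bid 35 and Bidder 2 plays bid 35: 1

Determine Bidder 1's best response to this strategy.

E[bid 25] = 7/10·(-2) + 3/10·(6) = 2/5
E[bid 35] = 7/10·(1) + 3/10·(-4) = -1/2
Best response: bid 25 (2/5 is the largest).

bid 25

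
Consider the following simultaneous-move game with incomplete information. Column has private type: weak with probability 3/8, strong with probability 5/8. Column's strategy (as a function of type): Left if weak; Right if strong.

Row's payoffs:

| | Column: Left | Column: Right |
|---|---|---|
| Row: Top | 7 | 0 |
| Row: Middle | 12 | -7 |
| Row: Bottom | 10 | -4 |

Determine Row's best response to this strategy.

Top

E[Top] = 3/8·(7) + 5/8·(0) = 21/8
E[Middle] = 3/8·(12) + 5/8·(-7) = 1/8
E[Bottom] = 3/8·(10) + 5/8·(-4) = 5/4
Best response: Top (21/8 is the largest).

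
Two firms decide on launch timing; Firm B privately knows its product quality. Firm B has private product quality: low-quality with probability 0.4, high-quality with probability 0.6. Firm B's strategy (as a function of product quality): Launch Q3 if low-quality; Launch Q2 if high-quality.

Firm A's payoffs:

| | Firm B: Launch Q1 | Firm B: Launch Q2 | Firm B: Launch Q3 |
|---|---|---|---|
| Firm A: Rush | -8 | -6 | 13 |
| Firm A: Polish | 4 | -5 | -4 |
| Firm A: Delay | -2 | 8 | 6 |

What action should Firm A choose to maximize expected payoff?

Compute Firm A's expected payoff for each action, taking the expectation over Firm B's type.
E[Rush] = 0.4·(13) + 0.6·(-6) = 1.6
E[Polish] = 0.4·(-4) + 0.6·(-5) = -4.6
E[Delay] = 0.4·(6) + 0.6·(8) = 7.2
Best response: Delay (7.2 is the largest).

Delay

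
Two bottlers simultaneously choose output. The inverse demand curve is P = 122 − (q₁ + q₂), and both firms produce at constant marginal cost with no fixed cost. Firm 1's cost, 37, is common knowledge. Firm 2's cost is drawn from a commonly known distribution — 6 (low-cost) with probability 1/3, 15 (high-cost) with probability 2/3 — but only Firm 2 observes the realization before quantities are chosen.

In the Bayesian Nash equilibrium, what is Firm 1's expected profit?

400

Type-c best response for Firm 2: q₂(c) = (122 − c)/2 − q₁/2.
Firm 1 maximizes expected profit; its first-order condition is 122 − 2q₁ − E[q₂] − 37 = 0.
Substituting E[q₂] and solving: E[c₂] = 12, so q₁ = (122 − 2·37 + 12)/3 = 20.
E[P] = 122 − (q₁ + E[q₂]) = 57; Firm 1's expected profit = (E[P] − 37)·q₁ = (57 − 37)·20 = 400.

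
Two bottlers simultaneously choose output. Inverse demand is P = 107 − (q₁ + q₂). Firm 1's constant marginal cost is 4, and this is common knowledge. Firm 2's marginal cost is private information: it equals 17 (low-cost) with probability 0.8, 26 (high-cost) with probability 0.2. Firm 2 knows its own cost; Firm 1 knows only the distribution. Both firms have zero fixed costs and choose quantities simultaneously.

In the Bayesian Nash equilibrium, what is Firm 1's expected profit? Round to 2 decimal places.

1541.87

Type-c best response for Firm 2: q₂(c) = (107 − c)/2 − q₁/2.
Firm 1 maximizes expected profit; its first-order condition is 107 − 2q₁ − E[q₂] − 4 = 0.
Substituting E[q₂] and solving: E[c₂] = 18.8, so q₁ = (107 − 2·4 + 18.8)/3 = 39.2667.
E[P] = 107 − (q₁ + E[q₂]) = 43.2667; Firm 1's expected profit = (E[P] − 4)·q₁ = (43.2667 − 4)·39.2667 = 1541.87.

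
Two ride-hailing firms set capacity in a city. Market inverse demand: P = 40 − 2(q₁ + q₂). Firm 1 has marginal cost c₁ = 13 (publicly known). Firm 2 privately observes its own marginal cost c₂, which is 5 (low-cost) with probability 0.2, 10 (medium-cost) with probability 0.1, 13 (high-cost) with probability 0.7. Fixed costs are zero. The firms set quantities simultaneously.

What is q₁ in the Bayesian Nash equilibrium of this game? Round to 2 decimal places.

4.18

Firm 2 with cost c maximizes (40 − 2(q₁+q₂) − c)·q₂, giving q₂(c) = (40 − c − 2q₁)/4.
E[c₂] = 0.2·5 + 0.1·10 + 0.7·13 = 11.1
Firm 1's FOC against E[q₂] yields q₁ = (40 − 2·13 + E[c₂])/6 = (40 − 26 + 11.1)/6 = 4.18333.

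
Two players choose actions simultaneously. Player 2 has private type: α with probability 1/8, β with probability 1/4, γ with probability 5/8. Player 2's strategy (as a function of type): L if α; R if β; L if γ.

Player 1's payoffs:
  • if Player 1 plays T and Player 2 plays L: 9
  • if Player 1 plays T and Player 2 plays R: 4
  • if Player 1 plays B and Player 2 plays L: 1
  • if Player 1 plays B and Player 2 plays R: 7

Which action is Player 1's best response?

T

Compute Player 1's expected payoff for each action, taking the expectation over Player 2's type.
E[T] = 1/8·(9) + 1/4·(4) + 5/8·(9) = 31/4
E[B] = 1/8·(1) + 1/4·(7) + 5/8·(1) = 5/2
Best response: T (31/4 is the largest).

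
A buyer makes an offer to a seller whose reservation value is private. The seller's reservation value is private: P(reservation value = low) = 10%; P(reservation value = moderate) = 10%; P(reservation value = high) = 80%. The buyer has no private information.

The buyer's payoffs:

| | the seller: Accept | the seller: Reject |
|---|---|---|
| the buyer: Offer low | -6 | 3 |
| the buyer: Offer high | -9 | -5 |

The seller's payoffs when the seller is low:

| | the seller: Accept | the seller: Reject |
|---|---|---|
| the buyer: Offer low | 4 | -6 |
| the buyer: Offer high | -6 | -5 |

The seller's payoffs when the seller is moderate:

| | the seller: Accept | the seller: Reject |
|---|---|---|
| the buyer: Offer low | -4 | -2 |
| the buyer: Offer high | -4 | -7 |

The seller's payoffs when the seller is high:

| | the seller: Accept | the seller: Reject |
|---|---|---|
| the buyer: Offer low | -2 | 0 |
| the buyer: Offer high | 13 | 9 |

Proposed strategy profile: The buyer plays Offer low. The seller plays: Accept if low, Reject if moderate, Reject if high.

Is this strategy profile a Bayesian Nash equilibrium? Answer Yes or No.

Yes

The buyer plays Offer low: E[Offer low] = 0.1·(-6) + 0.1·(3) + 0.8·(3) = 2.1; E[Offer high] = -5.4. Best-responding. ✓
The seller (reservation value low), facing Offer low: Accept gives 4, Reject gives -6. Proposed Accept is best. ✓
The seller (reservation value moderate), facing Offer low: Accept gives -4, Reject gives -2. Proposed Reject is best. ✓
The seller (reservation value high), facing Offer low: Accept gives -2, Reject gives 0. Proposed Reject is best. ✓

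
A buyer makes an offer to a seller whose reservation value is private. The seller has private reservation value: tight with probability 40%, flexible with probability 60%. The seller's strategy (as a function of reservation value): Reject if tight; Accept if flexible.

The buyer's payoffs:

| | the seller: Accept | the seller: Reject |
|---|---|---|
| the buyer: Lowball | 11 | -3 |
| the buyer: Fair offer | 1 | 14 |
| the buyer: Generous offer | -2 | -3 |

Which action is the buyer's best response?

Fair offer

Compute the buyer's expected payoff for each action, taking the expectation over the seller's type.
E[Lowball] = 0.4·(-3) + 0.6·(11) = 5.4
E[Fair offer] = 0.4·(14) + 0.6·(1) = 6.2
E[Generous offer] = 0.4·(-3) + 0.6·(-2) = -2.4
Best response: Fair offer (6.2 is the largest).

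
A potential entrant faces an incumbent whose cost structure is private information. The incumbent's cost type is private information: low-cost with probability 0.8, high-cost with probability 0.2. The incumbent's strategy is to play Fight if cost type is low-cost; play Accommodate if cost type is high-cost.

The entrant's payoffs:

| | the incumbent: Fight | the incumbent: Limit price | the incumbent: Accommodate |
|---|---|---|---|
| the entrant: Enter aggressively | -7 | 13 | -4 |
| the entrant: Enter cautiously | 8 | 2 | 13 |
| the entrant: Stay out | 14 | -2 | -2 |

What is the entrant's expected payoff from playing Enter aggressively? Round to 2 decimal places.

Take the expectation over the incumbent's cost type, weighting each type's action by its prior probability.
E[Enter aggressively] = 0.8·(-7) + 0.2·(-4) = (-5.6) + (-0.8) = -6.4

-6.40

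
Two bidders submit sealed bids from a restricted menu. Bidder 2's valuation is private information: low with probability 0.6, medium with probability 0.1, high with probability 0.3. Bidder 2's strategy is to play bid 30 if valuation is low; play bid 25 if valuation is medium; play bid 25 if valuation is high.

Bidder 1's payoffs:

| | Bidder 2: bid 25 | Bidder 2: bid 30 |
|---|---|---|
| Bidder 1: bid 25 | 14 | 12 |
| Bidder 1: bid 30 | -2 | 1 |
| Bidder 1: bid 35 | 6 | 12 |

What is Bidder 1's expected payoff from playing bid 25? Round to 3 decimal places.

E[bid 25] = 0.6·12 + 0.1·14 + 0.3·14 = 7.2 + 1.4 + 4.2 = 12.8

12.800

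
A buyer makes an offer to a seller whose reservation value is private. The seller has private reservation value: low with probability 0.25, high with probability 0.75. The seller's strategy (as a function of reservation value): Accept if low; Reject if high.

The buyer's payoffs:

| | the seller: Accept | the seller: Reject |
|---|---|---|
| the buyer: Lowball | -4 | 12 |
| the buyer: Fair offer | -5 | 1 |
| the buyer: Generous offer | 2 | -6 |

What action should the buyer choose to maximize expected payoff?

Compute the buyer's expected payoff for each action, taking the expectation over the seller's type.
E[Lowball] = 0.25·(-4) + 0.75·(12) = 8
E[Fair offer] = 0.25·(-5) + 0.75·(1) = -0.5
E[Generous offer] = 0.25·(2) + 0.75·(-6) = -4
Best response: Lowball (8 is the largest).

Lowball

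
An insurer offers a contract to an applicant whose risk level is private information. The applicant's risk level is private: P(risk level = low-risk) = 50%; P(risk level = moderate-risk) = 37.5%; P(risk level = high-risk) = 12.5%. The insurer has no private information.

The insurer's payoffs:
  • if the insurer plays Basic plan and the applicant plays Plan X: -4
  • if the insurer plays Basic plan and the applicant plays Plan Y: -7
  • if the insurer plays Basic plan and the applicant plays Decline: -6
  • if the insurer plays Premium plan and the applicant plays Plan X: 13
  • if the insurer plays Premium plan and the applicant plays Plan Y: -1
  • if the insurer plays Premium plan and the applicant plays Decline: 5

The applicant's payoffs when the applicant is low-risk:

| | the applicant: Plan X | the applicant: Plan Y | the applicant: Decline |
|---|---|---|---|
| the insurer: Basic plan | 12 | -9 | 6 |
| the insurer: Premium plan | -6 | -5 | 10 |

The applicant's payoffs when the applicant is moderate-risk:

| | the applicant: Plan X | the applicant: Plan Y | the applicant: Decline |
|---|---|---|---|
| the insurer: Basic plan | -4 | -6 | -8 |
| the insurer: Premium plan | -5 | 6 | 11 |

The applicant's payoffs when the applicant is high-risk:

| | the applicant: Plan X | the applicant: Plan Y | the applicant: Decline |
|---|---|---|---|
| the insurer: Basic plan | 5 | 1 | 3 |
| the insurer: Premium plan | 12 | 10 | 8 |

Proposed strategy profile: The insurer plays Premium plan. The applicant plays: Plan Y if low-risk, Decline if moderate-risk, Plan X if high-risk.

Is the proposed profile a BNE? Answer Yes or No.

The insurer plays Premium plan: E[Premium plan] = 0.5·(-1) + 0.375·(5) + 0.125·(13) = 3; E[Basic plan] = -6.25. Best-responding. ✓
The applicant (risk level low-risk), facing Premium plan: Plan X gives -6, Plan Y gives -5, Decline gives 10. Proposed Plan Y is not best — profitable deviation exists. ✗
The applicant (risk level moderate-risk), facing Premium plan: Plan X gives -5, Plan Y gives 6, Decline gives 11. Proposed Decline is best. ✓
The applicant (risk level high-risk), facing Premium plan: Plan X gives 12, Plan Y gives 10, Decline gives 8. Proposed Plan X is best. ✓

No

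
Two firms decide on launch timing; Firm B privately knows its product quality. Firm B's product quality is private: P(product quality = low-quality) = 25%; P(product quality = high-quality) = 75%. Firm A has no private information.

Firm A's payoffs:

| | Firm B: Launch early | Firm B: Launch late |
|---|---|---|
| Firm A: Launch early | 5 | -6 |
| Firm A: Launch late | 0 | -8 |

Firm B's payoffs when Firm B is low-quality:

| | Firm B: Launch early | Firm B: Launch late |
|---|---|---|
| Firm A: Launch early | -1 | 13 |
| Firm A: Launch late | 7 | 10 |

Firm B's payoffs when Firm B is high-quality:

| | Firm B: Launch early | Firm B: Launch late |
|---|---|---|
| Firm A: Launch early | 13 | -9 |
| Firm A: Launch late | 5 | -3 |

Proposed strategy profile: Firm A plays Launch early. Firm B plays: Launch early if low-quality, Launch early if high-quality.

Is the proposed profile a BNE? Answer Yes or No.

Firm A plays Launch early: E[Launch early] = 0.25·(5) + 0.75·(5) = 5; E[Launch late] = 0. Best-responding. ✓
Firm B (product quality low-quality), facing Launch early: Launch early gives -1, Launch late gives 13. Proposed Launch early is not best — profitable deviation exists. ✗
Firm B (product quality high-quality), facing Launch early: Launch early gives 13, Launch late gives -9. Proposed Launch early is best. ✓

No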